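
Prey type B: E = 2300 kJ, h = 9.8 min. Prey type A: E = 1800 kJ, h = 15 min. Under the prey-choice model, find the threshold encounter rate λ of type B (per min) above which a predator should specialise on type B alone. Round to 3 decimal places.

At the threshold, the rate on type B alone equals the profitability of type A: λ·2300/(1 + λ·9.8) = 1800/15 = 120.
Rearranging, λ(2300 − 120×9.8) = 120, so λ = 120/1124 = 0.1068 per min.

0.107 per min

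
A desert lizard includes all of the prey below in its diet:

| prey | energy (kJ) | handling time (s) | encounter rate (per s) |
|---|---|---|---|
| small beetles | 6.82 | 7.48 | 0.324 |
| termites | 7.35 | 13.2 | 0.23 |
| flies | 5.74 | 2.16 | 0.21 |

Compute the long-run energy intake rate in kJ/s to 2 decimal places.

0.74 kJ/s

Energy encountered per unit search time: 0.324×6.82 + 0.23×7.35 + 0.21×5.74 = 5.106 kJ/s.
Handling time per unit search time: 0.324×7.48 + 0.23×13.2 + 0.21×2.16 = 5.913.
Rate = 5.106/(1 + 5.913) = 0.7385 kJ/s.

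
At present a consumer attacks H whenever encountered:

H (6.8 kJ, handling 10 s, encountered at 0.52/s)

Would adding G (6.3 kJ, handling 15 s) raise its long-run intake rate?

No

On H alone, R = ΣλE/(1+Σλh) = 3.536/6.2 = 0.5703 kJ/s.
G: E/h = 6.3/15 = 0.42 kJ/s.
Since 0.42 < R, time spent handling G is better spent searching.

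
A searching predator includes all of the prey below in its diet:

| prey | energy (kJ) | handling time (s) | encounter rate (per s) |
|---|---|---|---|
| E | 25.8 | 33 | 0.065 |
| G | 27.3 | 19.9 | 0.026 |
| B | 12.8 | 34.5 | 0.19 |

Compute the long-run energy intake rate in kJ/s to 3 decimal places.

R = (0.065×25.8 + 0.026×27.3 + 0.19×12.8) / (1 + 0.065×33 + 0.026×19.9 + 0.19×34.5) = 4.819/10.22 = 0.4716 kJ/s.

0.472 kJ/s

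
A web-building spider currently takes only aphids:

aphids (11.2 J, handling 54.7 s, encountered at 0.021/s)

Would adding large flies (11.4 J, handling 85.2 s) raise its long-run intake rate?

Yes

Intake rate on the current diet: R = (0.021×11.2) / (1 + 0.021×54.7) = 0.2352/2.149 = 0.1095 J/s.
Profitability of large flies: 11.4/85.2 = 0.1338 J/s.
0.1338 > 0.1095, so adding large flies raises the average — include it.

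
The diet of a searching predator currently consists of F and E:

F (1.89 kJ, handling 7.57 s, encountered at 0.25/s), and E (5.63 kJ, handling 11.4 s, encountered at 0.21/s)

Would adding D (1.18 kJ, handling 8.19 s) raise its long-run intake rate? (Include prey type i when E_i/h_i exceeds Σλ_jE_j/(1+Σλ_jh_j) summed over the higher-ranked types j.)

No

Intake rate on the current diet: R = (0.25×1.89 + 0.21×5.63) / (1 + 0.25×7.57 + 0.21×11.4) = 1.655/5.287 = 0.313 kJ/s.
Profitability of D: 1.18/8.19 = 0.1441 kJ/s.
Since 0.1441 < R, time spent handling D is better spent searching.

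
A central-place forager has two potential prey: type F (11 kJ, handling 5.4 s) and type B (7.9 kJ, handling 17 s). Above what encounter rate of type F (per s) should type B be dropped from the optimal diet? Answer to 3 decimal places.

0.055 per s

The zero-one rule: include type B iff E₂/h₂ > λE₁/(1+λh₁). Equality gives the switch point.
λE₁h₂ = E₂ + λE₂h₁ ⇒ λ = E₂/(E₁h₂ − E₂h₁) = 7.9/(187 − 42.66) = 0.05473 per s.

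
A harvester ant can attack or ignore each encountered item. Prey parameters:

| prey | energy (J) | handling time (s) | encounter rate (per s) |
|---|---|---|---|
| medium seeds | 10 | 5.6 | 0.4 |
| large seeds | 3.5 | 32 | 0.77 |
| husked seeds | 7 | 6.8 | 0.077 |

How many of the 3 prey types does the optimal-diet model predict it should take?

1

Rank by E/h (J/s): medium seeds 1.79, husked seeds 1.03, large seeds 0.109. Include each in turn until the next type's E/h falls below the running intake rate.
Rate on top 1: 1.235. husked seeds: 1.03 < 1.235 → exclude; stop.
Optimal diet: medium seeds — 1 of 3 types.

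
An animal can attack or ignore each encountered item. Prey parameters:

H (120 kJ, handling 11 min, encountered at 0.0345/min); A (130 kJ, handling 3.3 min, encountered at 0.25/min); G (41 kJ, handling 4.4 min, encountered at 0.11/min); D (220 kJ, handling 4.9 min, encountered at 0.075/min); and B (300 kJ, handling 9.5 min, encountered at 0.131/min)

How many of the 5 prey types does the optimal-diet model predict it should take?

E/h in descending order: D 44.9, A 39.4, B 31.6, H 10.9, G 9.32 kJ/min. The optimal diet is the largest prefix of this list for which every included type satisfies E_i/h_i > R on the types above it.
Rate on top 1: 12.07. A: 39.4 > 12.07 → include.
Rate on top 2: 22.35. B: 31.6 > 22.35 → include.
Rate on top 3: 25.69. H: 10.9 < 25.69 → exclude; stop.
Optimal diet: D, A, B — 3 of 5 types.

3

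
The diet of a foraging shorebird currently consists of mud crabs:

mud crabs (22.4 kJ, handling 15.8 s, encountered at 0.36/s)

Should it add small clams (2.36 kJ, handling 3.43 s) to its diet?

On mud crabs alone, R = ΣλE/(1+Σλh) = 8.064/6.688 = 1.206 kJ/s.
small clams: E/h = 2.36/3.43 = 0.688 kJ/s.
0.688 < 1.206, so adding small clams would lower the average — exclude it.

No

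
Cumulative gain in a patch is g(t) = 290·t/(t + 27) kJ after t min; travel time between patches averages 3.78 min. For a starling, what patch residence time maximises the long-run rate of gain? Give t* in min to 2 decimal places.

10.10 min

Maximise g(t)/(T+t): set derivative to zero → g'(t)(T+t) = g(t).
g'(t) = 290·27/(t + 27)². Setting 290·27/(t+27)² = 290t/[(t+27)(3.78+t)] gives 27(3.78+t) = t(t+27), so t² = 27×3.78 = 102.1.
t* = √102.1 = 10.1 min.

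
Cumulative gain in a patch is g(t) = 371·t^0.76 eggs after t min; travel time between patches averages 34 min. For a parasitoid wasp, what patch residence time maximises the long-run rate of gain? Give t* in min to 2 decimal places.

Maximise g(t)/(T+t): set derivative to zero → g'(t)(T+t) = g(t).
g'(t) = 0.76·371·t^-0.24. Setting 0.76·371·t^-0.24 = 371·t^0.76/(34+t) gives 0.76(34+t) = t, so 0.24·t = 0.76×34.
t* = 0.76×34/0.24 = 107.7 min.

107.67 min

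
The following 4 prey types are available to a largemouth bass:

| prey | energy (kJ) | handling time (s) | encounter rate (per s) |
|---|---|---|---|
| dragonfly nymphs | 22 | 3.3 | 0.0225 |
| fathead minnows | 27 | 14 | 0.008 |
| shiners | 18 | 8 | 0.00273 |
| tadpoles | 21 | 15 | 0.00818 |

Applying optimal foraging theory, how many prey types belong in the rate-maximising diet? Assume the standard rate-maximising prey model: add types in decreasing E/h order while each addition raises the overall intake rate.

Rank by E/h (kJ/s): dragonfly nymphs 6.67, shiners 2.25, fathead minnows 1.93, tadpoles 1.4. Include each in turn until the next type's E/h falls below the running intake rate.
Rate on top 1: 0.4608. shiners: 2.25 > 0.4608 → include.
Rate on top 2: 0.4964. fathead minnows: 1.93 > 0.4964 → include.
Rate on top 3: 0.6292. tadpoles: 1.4 > 0.6292 → include.
Optimal diet: dragonfly nymphs, shiners, fathead minnows, tadpoles — 4 of 4 types.

4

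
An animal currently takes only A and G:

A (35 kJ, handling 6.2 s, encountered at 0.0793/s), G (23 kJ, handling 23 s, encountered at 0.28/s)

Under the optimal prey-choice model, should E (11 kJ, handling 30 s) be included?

Intake rate on the current diet: R = (0.0793×35 + 0.28×23) / (1 + 0.0793×6.2 + 0.28×23) = 9.216/7.932 = 1.162 kJ/s.
Profitability of E: 11/30 = 0.3667 kJ/s.
0.3667 < 1.162, so adding E would lower the average — exclude it.

No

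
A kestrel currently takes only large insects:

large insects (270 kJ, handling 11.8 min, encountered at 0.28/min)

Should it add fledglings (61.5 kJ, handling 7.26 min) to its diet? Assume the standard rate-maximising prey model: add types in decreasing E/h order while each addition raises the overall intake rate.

No

Intake rate on the current diet: R = (0.28×270) / (1 + 0.28×11.8) = 75.6/4.304 = 17.57 kJ/min.
Profitability of fledglings: 61.5/7.26 = 8.471 kJ/min.
Since 8.471 < R, time spent handling fledglings is better spent searching.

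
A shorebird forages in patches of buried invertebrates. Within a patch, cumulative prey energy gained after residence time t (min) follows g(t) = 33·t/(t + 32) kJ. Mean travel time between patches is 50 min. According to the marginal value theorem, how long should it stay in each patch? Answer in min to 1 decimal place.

Optimal t* satisfies g'(t*) = g(t*)/(T + t*).
g'(t) = 33·32/(t + 32)². Setting 33·32/(t+32)² = 33t/[(t+32)(50+t)] gives 32(50+t) = t(t+32), so t² = 32×50 = 1600.
t* = √1600 = 40 min.

40.0 min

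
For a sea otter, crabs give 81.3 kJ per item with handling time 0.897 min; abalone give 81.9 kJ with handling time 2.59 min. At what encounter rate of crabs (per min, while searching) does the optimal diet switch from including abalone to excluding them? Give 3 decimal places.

Drop abalone once their profitability E₂/h₂ falls below the rate achievable on crabs alone: E₂/h₂ = λE₁/(1 + λh₁).
Solve for λ: λE₁h₂ = E₂(1 + λh₁) → λ(E₁h₂ − E₂h₁) = E₂ → λ = E₂/(E₁h₂ − E₂h₁).
λ = 81.9/(81.3×2.59 − 81.9×0.897) = 81.9/137.1 = 0.5974 per min.

0.597 per min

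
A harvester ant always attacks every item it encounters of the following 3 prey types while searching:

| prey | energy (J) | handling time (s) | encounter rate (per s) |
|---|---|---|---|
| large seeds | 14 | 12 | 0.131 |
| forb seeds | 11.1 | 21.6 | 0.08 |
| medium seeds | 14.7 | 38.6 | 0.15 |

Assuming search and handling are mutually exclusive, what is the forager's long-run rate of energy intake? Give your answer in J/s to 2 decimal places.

R = Σλ_iE_i / (1 + Σλ_ih_i)
Numerator: 0.131×14 + 0.08×11.1 + 0.15×14.7 = 4.927
Denominator: 1 + 0.131×12 + 0.08×21.6 + 0.15×38.6 = 10.09
R = 4.927/10.09 = 0.4883 J/s

0.49 J/s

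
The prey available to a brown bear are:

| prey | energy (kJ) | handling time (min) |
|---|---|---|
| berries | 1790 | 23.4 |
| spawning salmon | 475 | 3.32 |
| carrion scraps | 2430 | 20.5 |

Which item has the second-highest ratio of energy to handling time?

Profitability E/h (kJ/min): berries = 1790/23.4 = 76.5, spawning salmon = 475/3.32 = 143, carrion scraps = 2430/20.5 = 119.
Ranked: spawning salmon > carrion scraps > berries.

carrion scraps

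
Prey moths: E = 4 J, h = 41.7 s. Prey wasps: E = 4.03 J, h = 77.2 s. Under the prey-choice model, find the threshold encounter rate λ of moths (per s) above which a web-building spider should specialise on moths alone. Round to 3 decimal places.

0.029 per s

The zero-one rule: include wasps iff E₂/h₂ > λE₁/(1+λh₁). Equality gives the switch point.
λE₁h₂ = E₂ + λE₂h₁ ⇒ λ = E₂/(E₁h₂ − E₂h₁) = 4.03/(308.8 − 168.1) = 0.02863 per s.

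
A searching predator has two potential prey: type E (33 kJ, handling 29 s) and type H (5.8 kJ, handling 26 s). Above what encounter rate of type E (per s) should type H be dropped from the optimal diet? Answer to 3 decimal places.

The zero-one rule: include type H iff E₂/h₂ > λE₁/(1+λh₁). Equality gives the switch point.
λE₁h₂ = E₂ + λE₂h₁ ⇒ λ = E₂/(E₁h₂ − E₂h₁) = 5.8/(858 − 168.2) = 0.008408 per s.

0.008 per s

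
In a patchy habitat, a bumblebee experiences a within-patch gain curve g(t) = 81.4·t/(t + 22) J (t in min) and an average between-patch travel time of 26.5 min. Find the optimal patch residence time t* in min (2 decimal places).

24.15 min

By the marginal value theorem, leave when the instantaneous gain rate g'(t) equals the habitat-wide average g(t)/(T + t).
g'(t) = 81.4·22/(t + 22)². Setting 81.4·22/(t+22)² = 81.4t/[(t+22)(26.5+t)] gives 22(26.5+t) = t(t+22), so t² = 22×26.5 = 583.
t* = √583 = 24.15 min.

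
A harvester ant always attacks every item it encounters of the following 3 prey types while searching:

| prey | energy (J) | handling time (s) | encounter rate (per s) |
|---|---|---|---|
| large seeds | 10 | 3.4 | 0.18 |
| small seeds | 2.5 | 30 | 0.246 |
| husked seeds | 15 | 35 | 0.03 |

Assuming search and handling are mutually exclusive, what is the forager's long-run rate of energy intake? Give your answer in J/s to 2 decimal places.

R = (0.18×10 + 0.246×2.5 + 0.03×15) / (1 + 0.18×3.4 + 0.246×30 + 0.03×35) = 2.865/10.04 = 0.2853 J/s.

0.29 J/s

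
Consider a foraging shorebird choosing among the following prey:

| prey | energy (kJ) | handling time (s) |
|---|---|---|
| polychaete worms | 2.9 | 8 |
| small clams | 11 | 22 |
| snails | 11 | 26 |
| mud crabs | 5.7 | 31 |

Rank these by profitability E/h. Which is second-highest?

Profitability E/h (kJ/s): polychaete worms = 2.9/8 = 0.362, small clams = 11/22 = 0.5, snails = 11/26 = 0.423, mud crabs = 5.7/31 = 0.184.
Ranked: small clams > snails > polychaete worms > mud crabs.

snails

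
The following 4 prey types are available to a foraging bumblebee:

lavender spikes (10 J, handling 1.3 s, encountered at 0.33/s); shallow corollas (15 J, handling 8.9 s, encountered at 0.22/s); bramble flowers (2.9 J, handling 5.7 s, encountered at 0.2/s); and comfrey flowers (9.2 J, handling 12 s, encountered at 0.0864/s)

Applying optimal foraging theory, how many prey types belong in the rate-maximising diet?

Profitabilities (E/h, J/s): lavender spikes 7.69, shallow corollas 1.69, comfrey flowers 0.767, bramble flowers 0.509. Add prey in this order while the next type's profitability exceeds the intake rate on those already taken.
Rate on top 1: 2.309. shallow corollas: 1.69 < 2.309 → exclude; stop.
Optimal diet: lavender spikes — 1 of 4 types.

1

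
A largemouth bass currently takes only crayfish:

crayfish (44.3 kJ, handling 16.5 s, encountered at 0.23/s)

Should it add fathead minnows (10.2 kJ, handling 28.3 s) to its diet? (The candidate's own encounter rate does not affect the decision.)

On crayfish alone, R = ΣλE/(1+Σλh) = 10.19/4.795 = 2.125 kJ/s.
fathead minnows: E/h = 10.2/28.3 = 0.3604 kJ/s.
0.3604 < 2.125, so adding fathead minnows would lower the average — exclude it.

No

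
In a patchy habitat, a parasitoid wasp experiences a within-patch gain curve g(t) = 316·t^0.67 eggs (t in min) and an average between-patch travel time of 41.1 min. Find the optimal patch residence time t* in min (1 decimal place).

Optimal t* satisfies g'(t*) = g(t*)/(T + t*).
g'(t) = 0.67·316·t^-0.33. Setting 0.67·316·t^-0.33 = 316·t^0.67/(41.1+t) gives 0.67(41.1+t) = t, so 0.33·t = 0.67×41.1.
t* = 0.67×41.1/0.33 = 83.45 min.

83.4 min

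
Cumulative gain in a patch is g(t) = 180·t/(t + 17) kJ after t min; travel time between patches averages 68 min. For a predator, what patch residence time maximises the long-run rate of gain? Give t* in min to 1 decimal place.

Maximise g(t)/(T+t): set derivative to zero → g'(t)(T+t) = g(t).
g'(t) = 180·17/(t + 17)². Setting 180·17/(t+17)² = 180t/[(t+17)(68+t)] gives 17(68+t) = t(t+17), so t² = 17×68 = 1156.
t* = √1156 = 34 min.

34.0 min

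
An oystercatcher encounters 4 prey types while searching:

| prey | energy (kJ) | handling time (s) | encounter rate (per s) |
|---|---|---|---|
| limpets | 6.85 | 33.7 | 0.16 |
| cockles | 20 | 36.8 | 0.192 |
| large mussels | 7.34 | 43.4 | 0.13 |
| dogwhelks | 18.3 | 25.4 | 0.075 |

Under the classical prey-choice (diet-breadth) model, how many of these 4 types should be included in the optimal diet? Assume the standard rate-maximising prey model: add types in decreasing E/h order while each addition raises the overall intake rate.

2

Rank by E/h (kJ/s): dogwhelks 0.72, cockles 0.543, limpets 0.203, large mussels 0.169. Include each in turn until the next type's E/h falls below the running intake rate.
Rate on top 1: 0.4725. cockles: 0.543 > 0.4725 → include.
Rate on top 2: 0.5228. limpets: 0.203 < 0.5228 → exclude; stop.
Optimal diet: dogwhelks, cockles — 2 of 4 types.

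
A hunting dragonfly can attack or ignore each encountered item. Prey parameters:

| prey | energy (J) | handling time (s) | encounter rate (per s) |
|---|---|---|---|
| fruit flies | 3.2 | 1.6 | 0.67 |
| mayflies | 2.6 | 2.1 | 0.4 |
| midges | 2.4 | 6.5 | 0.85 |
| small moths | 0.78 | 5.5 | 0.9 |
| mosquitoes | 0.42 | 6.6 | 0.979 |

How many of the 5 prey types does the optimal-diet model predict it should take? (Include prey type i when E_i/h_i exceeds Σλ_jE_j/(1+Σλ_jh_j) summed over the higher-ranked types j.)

E/h in descending order: fruit flies 2, mayflies 1.24, midges 0.369, small moths 0.142, mosquitoes 0.0636 J/s. The optimal diet is the largest prefix of this list for which every included type satisfies E_i/h_i > R on the types above it.
Rate on top 1: 1.035. mayflies: 1.24 > 1.035 → include.
Rate on top 2: 1.093. midges: 0.369 < 1.093 → exclude; stop.
Optimal diet: fruit flies, mayflies — 2 of 5 types.

2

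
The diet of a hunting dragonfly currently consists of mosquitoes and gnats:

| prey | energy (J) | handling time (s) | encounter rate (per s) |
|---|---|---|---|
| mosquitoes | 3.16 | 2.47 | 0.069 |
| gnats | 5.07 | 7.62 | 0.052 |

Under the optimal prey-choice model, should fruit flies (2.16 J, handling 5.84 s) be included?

On mosquitoes and gnats alone, R = ΣλE/(1+Σλh) = 0.4817/1.567 = 0.3075 J/s.
fruit flies: E/h = 2.16/5.84 = 0.3699 J/s.
0.3699 > 0.3075, so adding fruit flies raises the average — include it.

Yes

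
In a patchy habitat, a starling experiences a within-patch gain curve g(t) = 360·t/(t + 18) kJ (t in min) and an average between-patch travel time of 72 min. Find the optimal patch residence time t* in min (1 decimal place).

36.0 min

Optimal t* satisfies g'(t*) = g(t*)/(T + t*).
g'(t) = 360·18/(t + 18)². Setting 360·18/(t+18)² = 360t/[(t+18)(72+t)] gives 18(72+t) = t(t+18), so t² = 18×72 = 1296.
t* = √1296 = 36 min.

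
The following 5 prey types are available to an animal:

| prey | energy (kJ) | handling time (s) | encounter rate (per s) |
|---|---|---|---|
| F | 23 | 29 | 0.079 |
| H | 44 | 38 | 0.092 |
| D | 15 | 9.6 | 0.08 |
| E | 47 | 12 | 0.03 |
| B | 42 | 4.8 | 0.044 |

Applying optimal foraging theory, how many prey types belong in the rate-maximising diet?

2

E/h in descending order: B 8.75, E 3.92, D 1.56, H 1.16, F 0.793 kJ/s. The optimal diet is the largest prefix of this list for which every included type satisfies E_i/h_i > R on the types above it.
Rate on top 1: 1.526. E: 3.92 > 1.526 → include.
Rate on top 2: 2.074. D: 1.56 < 2.074 → exclude; stop.
Optimal diet: B, E — 2 of 5 types.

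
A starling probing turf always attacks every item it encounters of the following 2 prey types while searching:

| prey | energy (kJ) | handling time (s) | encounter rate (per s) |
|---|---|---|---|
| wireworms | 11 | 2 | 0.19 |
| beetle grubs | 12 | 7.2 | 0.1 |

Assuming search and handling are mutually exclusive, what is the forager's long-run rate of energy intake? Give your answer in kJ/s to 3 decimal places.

R = (0.19×11 + 0.1×12) / (1 + 0.19×2 + 0.1×7.2) = 3.29/2.1 = 1.567 kJ/s.

1.567 kJ/s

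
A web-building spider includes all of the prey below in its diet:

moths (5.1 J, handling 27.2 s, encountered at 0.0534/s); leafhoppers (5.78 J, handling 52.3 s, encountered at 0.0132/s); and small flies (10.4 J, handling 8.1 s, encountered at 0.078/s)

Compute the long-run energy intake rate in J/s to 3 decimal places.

0.307 J/s

R = (0.0534×5.1 + 0.0132×5.78 + 0.078×10.4) / (1 + 0.0534×27.2 + 0.0132×52.3 + 0.078×8.1) = 1.16/3.775 = 0.3073 J/s.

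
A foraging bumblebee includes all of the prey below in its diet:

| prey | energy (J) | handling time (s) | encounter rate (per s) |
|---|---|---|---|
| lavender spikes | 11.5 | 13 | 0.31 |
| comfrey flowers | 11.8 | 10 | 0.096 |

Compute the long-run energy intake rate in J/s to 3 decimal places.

0.784 J/s

R = (0.31×11.5 + 0.096×11.8) / (1 + 0.31×13 + 0.096×10) = 4.698/5.99 = 0.7843 J/s.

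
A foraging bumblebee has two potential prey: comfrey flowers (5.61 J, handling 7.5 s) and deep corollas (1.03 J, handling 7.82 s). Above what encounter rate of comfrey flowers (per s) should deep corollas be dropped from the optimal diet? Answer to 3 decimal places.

0.028 per s

At the threshold, the rate on comfrey flowers alone equals the profitability of deep corollas: λ·5.61/(1 + λ·7.5) = 1.03/7.82 = 0.1317.
Rearranging, λ(5.61 − 0.1317×7.5) = 0.1317, so λ = 0.1317/4.622 = 0.0285 per s.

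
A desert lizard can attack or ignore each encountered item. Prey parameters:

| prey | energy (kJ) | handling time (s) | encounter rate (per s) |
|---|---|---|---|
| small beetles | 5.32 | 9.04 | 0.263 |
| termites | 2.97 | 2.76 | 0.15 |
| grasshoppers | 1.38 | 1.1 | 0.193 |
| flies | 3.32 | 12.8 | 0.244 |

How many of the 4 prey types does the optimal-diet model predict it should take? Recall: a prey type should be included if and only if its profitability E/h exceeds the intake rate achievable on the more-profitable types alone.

Profitabilities (E/h, kJ/s): grasshoppers 1.25, termites 1.08, small beetles 0.588, flies 0.259. Add prey in this order while the next type's profitability exceeds the intake rate on those already taken.
Rate on top 1: 0.2197. termites: 1.08 > 0.2197 → include.
Rate on top 2: 0.4377. small beetles: 0.588 > 0.4377 → include.
Rate on top 3: 0.5272. flies: 0.259 < 0.5272 → exclude; stop.
Optimal diet: grasshoppers, termites, small beetles — 3 of 4 types.

3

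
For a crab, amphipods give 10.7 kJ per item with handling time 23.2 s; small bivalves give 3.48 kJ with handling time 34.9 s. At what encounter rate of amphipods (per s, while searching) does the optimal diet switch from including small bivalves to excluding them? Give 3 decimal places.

Drop small bivalves once their profitability E₂/h₂ falls below the rate achievable on amphipods alone: E₂/h₂ = λE₁/(1 + λh₁).
Solve for λ: λE₁h₂ = E₂(1 + λh₁) → λ(E₁h₂ − E₂h₁) = E₂ → λ = E₂/(E₁h₂ − E₂h₁).
λ = 3.48/(10.7×34.9 − 3.48×23.2) = 3.48/292.7 = 0.01189 per s.

0.012 per s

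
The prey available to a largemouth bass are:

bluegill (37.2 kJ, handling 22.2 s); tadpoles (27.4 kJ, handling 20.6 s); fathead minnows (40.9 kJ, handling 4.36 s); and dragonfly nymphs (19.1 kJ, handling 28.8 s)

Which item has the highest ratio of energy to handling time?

In descending order of E/h:
fathead minnows: 40.9/4.36 = 9.38 kJ/s
bluegill: 37.2/22.2 = 1.68 kJ/s
tadpoles: 27.4/20.6 = 1.33 kJ/s
dragonfly nymphs: 19.1/28.8 = 0.663 kJ/s

fathead minnows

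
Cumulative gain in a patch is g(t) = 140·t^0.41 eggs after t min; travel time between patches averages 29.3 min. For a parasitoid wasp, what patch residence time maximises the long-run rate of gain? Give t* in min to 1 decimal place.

20.4 min

Optimal t* satisfies g'(t*) = g(t*)/(T + t*).
g'(t) = 0.41·140·t^-0.59. Setting 0.41·140·t^-0.59 = 140·t^0.41/(29.3+t) gives 0.41(29.3+t) = t, so 0.59·t = 0.41×29.3.
t* = 0.41×29.3/0.59 = 20.36 min.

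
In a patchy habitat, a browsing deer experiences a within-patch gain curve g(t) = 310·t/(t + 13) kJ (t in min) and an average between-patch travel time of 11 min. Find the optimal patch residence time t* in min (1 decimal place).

By the marginal value theorem, leave when the instantaneous gain rate g'(t) equals the habitat-wide average g(t)/(T + t).
g'(t) = 310·13/(t + 13)². Setting 310·13/(t+13)² = 310t/[(t+13)(11+t)] gives 13(11+t) = t(t+13), so t² = 13×11 = 143.
t* = √143 = 11.96 min.

12.0 min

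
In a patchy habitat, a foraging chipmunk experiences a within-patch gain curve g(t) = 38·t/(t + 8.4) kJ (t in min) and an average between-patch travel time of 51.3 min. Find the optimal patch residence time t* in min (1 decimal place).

Optimal t* satisfies g'(t*) = g(t*)/(T + t*).
g'(t) = 38·8.4/(t + 8.4)². Setting 38·8.4/(t+8.4)² = 38t/[(t+8.4)(51.3+t)] gives 8.4(51.3+t) = t(t+8.4), so t² = 8.4×51.3 = 430.9.
t* = √430.9 = 20.76 min.

20.8 min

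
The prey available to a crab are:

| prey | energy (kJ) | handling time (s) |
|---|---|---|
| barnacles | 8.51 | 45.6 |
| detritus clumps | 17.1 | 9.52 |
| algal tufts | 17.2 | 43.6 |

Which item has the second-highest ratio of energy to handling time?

In descending order of E/h:
detritus clumps: 17.1/9.52 = 1.8 kJ/s
algal tufts: 17.2/43.6 = 0.394 kJ/s
barnacles: 8.51/45.6 = 0.187 kJ/s

algal tufts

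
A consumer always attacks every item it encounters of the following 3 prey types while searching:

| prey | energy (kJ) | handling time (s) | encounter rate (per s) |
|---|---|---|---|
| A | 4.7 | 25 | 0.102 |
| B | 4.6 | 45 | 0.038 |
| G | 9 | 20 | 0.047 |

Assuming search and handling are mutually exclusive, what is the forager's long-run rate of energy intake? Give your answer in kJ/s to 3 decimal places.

Energy encountered per unit search time: 0.102×4.7 + 0.038×4.6 + 0.047×9 = 1.077 kJ/s.
Handling time per unit search time: 0.102×25 + 0.038×45 + 0.047×20 = 5.2.
Rate = 1.077/(1 + 5.2) = 0.1737 kJ/s.

0.174 kJ/s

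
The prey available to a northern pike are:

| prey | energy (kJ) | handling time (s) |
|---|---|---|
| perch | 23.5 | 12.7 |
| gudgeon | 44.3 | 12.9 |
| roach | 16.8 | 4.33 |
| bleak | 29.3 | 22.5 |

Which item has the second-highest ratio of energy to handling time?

gudgeon

Profitability E/h (kJ/s): perch = 23.5/12.7 = 1.85, gudgeon = 44.3/12.9 = 3.43, roach = 16.8/4.33 = 3.88, bleak = 29.3/22.5 = 1.3.
Ranked: roach > gudgeon > perch > bleak.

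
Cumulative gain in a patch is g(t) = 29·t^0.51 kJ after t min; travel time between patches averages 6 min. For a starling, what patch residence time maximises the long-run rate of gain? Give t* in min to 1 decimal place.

Optimal t* satisfies g'(t*) = g(t*)/(T + t*).
g'(t) = 0.51·29·t^-0.49. Setting 0.51·29·t^-0.49 = 29·t^0.51/(6+t) gives 0.51(6+t) = t, so 0.49·t = 0.51×6.
t* = 0.51×6/0.49 = 6.245 min.

6.2 min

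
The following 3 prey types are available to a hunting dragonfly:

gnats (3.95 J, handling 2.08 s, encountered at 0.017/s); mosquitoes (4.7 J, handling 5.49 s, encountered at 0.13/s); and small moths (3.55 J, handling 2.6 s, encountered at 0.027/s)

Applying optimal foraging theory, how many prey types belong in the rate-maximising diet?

3

E/h in descending order: gnats 1.9, small moths 1.37, mosquitoes 0.856 J/s. The optimal diet is the largest prefix of this list for which every included type satisfies E_i/h_i > R on the types above it.
Rate on top 1: 0.06486. small moths: 1.37 > 0.06486 → include.
Rate on top 2: 0.1474. mosquitoes: 0.856 > 0.1474 → include.
Optimal diet: gnats, small moths, mosquitoes — 3 of 3 types.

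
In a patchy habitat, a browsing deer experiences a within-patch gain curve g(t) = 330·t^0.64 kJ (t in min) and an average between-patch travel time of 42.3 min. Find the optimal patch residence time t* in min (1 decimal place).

75.2 min

Optimal t* satisfies g'(t*) = g(t*)/(T + t*).
g'(t) = 0.64·330·t^-0.36. Setting 0.64·330·t^-0.36 = 330·t^0.64/(42.3+t) gives 0.64(42.3+t) = t, so 0.36·t = 0.64×42.3.
t* = 0.64×42.3/0.36 = 75.2 min.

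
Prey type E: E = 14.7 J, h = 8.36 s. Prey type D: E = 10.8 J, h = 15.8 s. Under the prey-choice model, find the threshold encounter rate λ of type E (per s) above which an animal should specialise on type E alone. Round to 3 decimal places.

The zero-one rule: include type D iff E₂/h₂ > λE₁/(1+λh₁). Equality gives the switch point.
λE₁h₂ = E₂ + λE₂h₁ ⇒ λ = E₂/(E₁h₂ − E₂h₁) = 10.8/(232.3 − 90.29) = 0.07607 per s.

0.076 per s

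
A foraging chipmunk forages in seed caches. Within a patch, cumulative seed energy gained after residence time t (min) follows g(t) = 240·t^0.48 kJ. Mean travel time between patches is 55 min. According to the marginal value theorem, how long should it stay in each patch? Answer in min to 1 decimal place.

Maximise g(t)/(T+t): set derivative to zero → g'(t)(T+t) = g(t).
g'(t) = 0.48·240·t^-0.52. Setting 0.48·240·t^-0.52 = 240·t^0.48/(55+t) gives 0.48(55+t) = t, so 0.52·t = 0.48×55.
t* = 0.48×55/0.52 = 50.77 min.

50.8 min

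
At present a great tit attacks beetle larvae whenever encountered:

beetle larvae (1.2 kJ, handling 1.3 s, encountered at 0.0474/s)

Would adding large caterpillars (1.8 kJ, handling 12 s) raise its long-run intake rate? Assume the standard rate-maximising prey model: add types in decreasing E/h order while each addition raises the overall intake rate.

On beetle larvae alone, R = ΣλE/(1+Σλh) = 0.05688/1.062 = 0.05358 kJ/s.
Profitability of large caterpillars: 1.8/12 = 0.15 kJ/s.
0.15 > 0.05358, so adding large caterpillars raises the average — include it.

Yes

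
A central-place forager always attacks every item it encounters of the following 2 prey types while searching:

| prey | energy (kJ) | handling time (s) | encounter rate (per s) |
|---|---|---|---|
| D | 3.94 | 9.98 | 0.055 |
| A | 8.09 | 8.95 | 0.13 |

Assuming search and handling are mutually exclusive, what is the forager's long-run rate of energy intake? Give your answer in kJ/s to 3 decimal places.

R = (0.055×3.94 + 0.13×8.09) / (1 + 0.055×9.98 + 0.13×8.95) = 1.268/2.712 = 0.4676 kJ/s.

0.468 kJ/s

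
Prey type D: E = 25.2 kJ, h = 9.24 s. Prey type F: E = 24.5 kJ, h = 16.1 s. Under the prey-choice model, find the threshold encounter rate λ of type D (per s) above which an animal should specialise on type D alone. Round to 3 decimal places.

0.137 per s

At the threshold, the rate on type D alone equals the profitability of type F: λ·25.2/(1 + λ·9.24) = 24.5/16.1 = 1.522.
Rearranging, λ(25.2 − 1.522×9.24) = 1.522, so λ = 1.522/11.14 = 0.1366 per s.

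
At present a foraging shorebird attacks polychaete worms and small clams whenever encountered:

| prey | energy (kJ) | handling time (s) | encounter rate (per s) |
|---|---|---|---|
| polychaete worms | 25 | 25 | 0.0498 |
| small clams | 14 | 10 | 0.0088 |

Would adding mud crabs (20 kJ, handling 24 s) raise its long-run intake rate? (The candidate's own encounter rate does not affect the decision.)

Current rate: (0.0498×25 + 0.0088×14)/(1 + 0.0498×25 + 0.0088×10) = 0.5865 kJ/s.
Profitability of mud crabs: 20/24 = 0.8333 kJ/s.
0.8333 > 0.5865, so adding mud crabs raises the average — include it.

Yes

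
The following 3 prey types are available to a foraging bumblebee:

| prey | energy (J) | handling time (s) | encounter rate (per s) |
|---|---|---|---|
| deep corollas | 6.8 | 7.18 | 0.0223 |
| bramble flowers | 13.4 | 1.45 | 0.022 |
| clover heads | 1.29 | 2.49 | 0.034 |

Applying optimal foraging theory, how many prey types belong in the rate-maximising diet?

3

Profitabilities (E/h, J/s): bramble flowers 9.24, deep corollas 0.947, clover heads 0.518. Add prey in this order while the next type's profitability exceeds the intake rate on those already taken.
Rate on top 1: 0.2857. deep corollas: 0.947 > 0.2857 → include.
Rate on top 2: 0.3745. clover heads: 0.518 > 0.3745 → include.
Optimal diet: bramble flowers, deep corollas, clover heads — 3 of 3 types.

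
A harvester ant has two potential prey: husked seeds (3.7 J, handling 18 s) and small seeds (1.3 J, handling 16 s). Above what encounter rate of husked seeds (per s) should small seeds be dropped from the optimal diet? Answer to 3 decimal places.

Drop small seeds once their profitability E₂/h₂ falls below the rate achievable on husked seeds alone: E₂/h₂ = λE₁/(1 + λh₁).
Solve for λ: λE₁h₂ = E₂(1 + λh₁) → λ(E₁h₂ − E₂h₁) = E₂ → λ = E₂/(E₁h₂ − E₂h₁).
λ = 1.3/(3.7×16 − 1.3×18) = 1.3/35.8 = 0.03631 per s.

0.036 per s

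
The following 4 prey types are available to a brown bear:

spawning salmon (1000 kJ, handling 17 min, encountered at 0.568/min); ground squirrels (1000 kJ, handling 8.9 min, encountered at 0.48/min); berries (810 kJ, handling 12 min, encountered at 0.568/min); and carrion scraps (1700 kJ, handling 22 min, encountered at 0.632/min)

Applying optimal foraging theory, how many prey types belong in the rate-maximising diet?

Rank by E/h (kJ/min): ground squirrels 112, carrion scraps 77.3, berries 67.5, spawning salmon 58.8. Include each in turn until the next type's E/h falls below the running intake rate.
Rate on top 1: 91.05. carrion scraps: 77.3 < 91.05 → exclude; stop.
Optimal diet: ground squirrels — 1 of 4 types.

1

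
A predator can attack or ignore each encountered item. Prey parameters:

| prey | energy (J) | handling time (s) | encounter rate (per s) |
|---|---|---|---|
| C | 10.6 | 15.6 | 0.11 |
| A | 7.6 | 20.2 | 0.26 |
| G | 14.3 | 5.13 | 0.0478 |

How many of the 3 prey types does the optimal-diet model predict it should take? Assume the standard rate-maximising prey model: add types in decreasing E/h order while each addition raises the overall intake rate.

Rank by E/h (J/s): G 2.79, C 0.679, A 0.376. Include each in turn until the next type's E/h falls below the running intake rate.
Rate on top 1: 0.5489. C: 0.679 > 0.5489 → include.
Rate on top 2: 0.6246. A: 0.376 < 0.6246 → exclude; stop.
Optimal diet: G, C — 2 of 3 types.

2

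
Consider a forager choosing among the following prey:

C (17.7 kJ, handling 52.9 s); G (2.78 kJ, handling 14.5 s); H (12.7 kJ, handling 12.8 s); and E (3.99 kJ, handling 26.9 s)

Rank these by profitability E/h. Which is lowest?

E

Profitability E/h (kJ/s): C = 17.7/52.9 = 0.335, G = 2.78/14.5 = 0.192, H = 12.7/12.8 = 0.992, E = 3.99/26.9 = 0.148.
Ranked: H > C > G > E.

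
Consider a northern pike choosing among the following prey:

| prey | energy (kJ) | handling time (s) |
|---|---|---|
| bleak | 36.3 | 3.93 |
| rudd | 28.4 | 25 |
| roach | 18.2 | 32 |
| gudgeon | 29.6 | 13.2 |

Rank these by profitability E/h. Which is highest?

bleak

Profitability E/h (kJ/s): bleak = 36.3/3.93 = 9.24, rudd = 28.4/25 = 1.14, roach = 18.2/32 = 0.569, gudgeon = 29.6/13.2 = 2.24.
Ranked: bleak > gudgeon > rudd > roach.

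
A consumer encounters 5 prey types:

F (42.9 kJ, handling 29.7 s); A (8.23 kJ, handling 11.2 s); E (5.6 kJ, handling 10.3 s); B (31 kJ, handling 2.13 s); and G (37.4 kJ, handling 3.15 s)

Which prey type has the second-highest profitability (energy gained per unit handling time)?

G

In descending order of E/h:
B: 31/2.13 = 14.6 kJ/s
G: 37.4/3.15 = 11.9 kJ/s
F: 42.9/29.7 = 1.44 kJ/s
A: 8.23/11.2 = 0.735 kJ/s
E: 5.6/10.3 = 0.544 kJ/s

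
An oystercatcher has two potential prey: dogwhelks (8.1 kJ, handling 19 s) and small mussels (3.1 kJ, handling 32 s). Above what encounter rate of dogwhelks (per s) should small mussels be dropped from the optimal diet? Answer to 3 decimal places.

The zero-one rule: include small mussels iff E₂/h₂ > λE₁/(1+λh₁). Equality gives the switch point.
λE₁h₂ = E₂ + λE₂h₁ ⇒ λ = E₂/(E₁h₂ − E₂h₁) = 3.1/(259.2 − 58.9) = 0.01548 per s.

0.015 per s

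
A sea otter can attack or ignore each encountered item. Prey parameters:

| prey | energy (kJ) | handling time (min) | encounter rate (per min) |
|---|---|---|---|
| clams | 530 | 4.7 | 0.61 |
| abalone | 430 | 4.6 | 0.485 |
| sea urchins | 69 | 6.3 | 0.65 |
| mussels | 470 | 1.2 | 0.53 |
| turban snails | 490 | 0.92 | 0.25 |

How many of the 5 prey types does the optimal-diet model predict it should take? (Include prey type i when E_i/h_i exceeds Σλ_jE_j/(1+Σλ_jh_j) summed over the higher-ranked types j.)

Profitabilities (E/h, kJ/min): turban snails 533, mussels 392, clams 113, abalone 93.5, sea urchins 11. Add prey in this order while the next type's profitability exceeds the intake rate on those already taken.
Rate on top 1: 99.59. mussels: 392 > 99.59 → include.
Rate on top 2: 199.1. clams: 113 < 199.1 → exclude; stop.
Optimal diet: turban snails, mussels — 2 of 5 types.

2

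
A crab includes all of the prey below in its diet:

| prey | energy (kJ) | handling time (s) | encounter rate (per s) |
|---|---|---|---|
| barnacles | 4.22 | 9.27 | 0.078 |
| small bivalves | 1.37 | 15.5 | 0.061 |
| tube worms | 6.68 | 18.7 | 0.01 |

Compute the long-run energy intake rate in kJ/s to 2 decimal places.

0.17 kJ/s

Energy encountered per unit search time: 0.078×4.22 + 0.061×1.37 + 0.01×6.68 = 0.4795 kJ/s.
Handling time per unit search time: 0.078×9.27 + 0.061×15.5 + 0.01×18.7 = 1.856.
Rate = 0.4795/(1 + 1.856) = 0.1679 kJ/s.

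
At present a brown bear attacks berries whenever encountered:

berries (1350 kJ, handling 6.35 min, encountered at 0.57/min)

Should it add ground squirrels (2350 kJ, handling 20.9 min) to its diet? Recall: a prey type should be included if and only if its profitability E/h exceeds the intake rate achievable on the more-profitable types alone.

No

Intake rate on the current diet: R = (0.57×1350) / (1 + 0.57×6.35) = 769.5/4.619 = 166.6 kJ/min.
Profitability of ground squirrels: 2350/20.9 = 112.4 kJ/min.
Since 112.4 < R, time spent handling ground squirrels is better spent searching.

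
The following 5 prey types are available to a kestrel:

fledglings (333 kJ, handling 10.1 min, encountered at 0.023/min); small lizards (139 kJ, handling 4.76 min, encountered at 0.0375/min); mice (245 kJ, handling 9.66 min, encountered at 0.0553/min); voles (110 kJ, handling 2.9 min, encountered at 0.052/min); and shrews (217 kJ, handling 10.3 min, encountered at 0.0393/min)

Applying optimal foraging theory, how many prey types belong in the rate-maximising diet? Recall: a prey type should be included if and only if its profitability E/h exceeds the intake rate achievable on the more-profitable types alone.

E/h in descending order: voles 37.9, fledglings 33, small lizards 29.2, mice 25.4, shrews 21.1 kJ/min. The optimal diet is the largest prefix of this list for which every included type satisfies E_i/h_i > R on the types above it.
Rate on top 1: 4.97. fledglings: 33 > 4.97 → include.
Rate on top 2: 9.673. small lizards: 29.2 > 9.673 → include.
Rate on top 3: 11.91. mice: 25.4 > 11.91 → include.
Rate on top 4: 15.34. shrews: 21.1 > 15.34 → include.
Optimal diet: voles, fledglings, small lizards, mice, shrews — 5 of 5 types.

5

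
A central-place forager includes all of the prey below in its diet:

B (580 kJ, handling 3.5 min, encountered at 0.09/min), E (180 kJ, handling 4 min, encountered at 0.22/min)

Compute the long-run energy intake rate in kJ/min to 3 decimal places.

41.822 kJ/min

R = Σλ_iE_i / (1 + Σλ_ih_i)
Numerator: 0.09×580 + 0.22×180 = 91.8
Denominator: 1 + 0.09×3.5 + 0.22×4 = 2.195
R = 91.8/2.195 = 41.82 kJ/min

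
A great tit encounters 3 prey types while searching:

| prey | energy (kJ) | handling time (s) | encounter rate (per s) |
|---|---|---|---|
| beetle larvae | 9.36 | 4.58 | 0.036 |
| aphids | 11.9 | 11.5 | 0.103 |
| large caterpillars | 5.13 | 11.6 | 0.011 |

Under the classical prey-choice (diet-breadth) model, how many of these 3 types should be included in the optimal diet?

2

Profitabilities (E/h, kJ/s): beetle larvae 2.04, aphids 1.03, large caterpillars 0.442. Add prey in this order while the next type's profitability exceeds the intake rate on those already taken.
Rate on top 1: 0.2893. aphids: 1.03 > 0.2893 → include.
Rate on top 2: 0.6651. large caterpillars: 0.442 < 0.6651 → exclude; stop.
Optimal diet: beetle larvae, aphids — 2 of 3 types.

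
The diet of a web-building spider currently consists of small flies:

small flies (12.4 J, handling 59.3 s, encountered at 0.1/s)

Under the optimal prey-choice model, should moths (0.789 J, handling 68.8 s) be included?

On small flies alone, R = ΣλE/(1+Σλh) = 1.24/6.93 = 0.1789 J/s.
Profitability of moths: 0.789/68.8 = 0.01147 J/s.
0.01147 < 0.1789, so adding moths would lower the average — exclude it.

No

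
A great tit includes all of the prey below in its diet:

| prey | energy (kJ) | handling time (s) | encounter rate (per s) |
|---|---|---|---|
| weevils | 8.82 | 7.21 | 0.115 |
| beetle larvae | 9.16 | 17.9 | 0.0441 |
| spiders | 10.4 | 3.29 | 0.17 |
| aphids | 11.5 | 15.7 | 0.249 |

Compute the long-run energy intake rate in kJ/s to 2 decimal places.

0.85 kJ/s

Energy encountered per unit search time: 0.115×8.82 + 0.0441×9.16 + 0.17×10.4 + 0.249×11.5 = 6.05 kJ/s.
Handling time per unit search time: 0.115×7.21 + 0.0441×17.9 + 0.17×3.29 + 0.249×15.7 = 6.087.
Rate = 6.05/(1 + 6.087) = 0.8536 kJ/s.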